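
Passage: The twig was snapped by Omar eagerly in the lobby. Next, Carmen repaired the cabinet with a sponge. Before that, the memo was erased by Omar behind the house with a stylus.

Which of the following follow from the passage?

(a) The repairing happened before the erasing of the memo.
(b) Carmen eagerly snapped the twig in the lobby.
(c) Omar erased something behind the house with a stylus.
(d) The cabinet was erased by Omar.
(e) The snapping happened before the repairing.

(a) Not entailed — the narrative places the erasing before the repairing, not after.
(b) Not entailed — the passage has Omar snapping the twig, not Carmen.
(c) Entailed — the original entails any weakening of itself; this just generalizes the patient.
(d) Not entailed — Omar erased the memo, not the cabinet; the cabinet belongs to the repairing event.
(e) Entailed — the narrative places the snapping before the repairing.

(c), (e)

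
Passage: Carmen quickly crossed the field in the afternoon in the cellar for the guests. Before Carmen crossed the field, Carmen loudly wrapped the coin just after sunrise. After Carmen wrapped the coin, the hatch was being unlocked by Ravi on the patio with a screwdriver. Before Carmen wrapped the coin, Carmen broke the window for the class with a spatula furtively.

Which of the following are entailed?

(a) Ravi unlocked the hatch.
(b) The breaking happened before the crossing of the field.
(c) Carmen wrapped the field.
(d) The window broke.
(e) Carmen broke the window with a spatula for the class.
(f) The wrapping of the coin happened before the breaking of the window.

(a) Not entailed — 'was unlocking' is progressive on an accomplishment; it does not entail the completed 'unlocked'.
(b) Entailed — the narrative places the breaking before the crossing.
(c) Not entailed — Carmen wrapped the coin, not the field; the field belongs to the crossing event.
(d) Entailed — 'Carmen broke the window' is causative; it entails the inchoative 'the window broke'.
(e) Entailed — every conjunct here is already in the original breaking event.
(f) Not entailed — the narrative places the breaking before the wrapping, not after.

(b), (d), (e)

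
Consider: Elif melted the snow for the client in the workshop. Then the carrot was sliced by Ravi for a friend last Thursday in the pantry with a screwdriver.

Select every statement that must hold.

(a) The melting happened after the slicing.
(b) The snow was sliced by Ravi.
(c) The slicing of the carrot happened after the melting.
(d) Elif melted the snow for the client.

(a) Not entailed — the narrative places the melting before the slicing, not after.
(b) Not entailed — Ravi sliced the carrot, not the snow; the snow belongs to the melting event.
(c) Entailed — the narrative places the melting before the slicing.
(d) Entailed — the original entails any weakening of itself; this just drops 'in the workshop'.

(c), (d)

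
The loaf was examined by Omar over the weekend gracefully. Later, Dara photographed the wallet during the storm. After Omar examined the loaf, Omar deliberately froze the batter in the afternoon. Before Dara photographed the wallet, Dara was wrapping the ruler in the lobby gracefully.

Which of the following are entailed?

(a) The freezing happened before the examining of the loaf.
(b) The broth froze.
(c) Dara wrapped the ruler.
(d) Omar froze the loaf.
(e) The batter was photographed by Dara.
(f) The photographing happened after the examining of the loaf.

(f)

(a) Not entailed — the narrative places the examining before the freezing, not after.
(b) Not entailed — the batter is what froze, not the broth.
(c) Not entailed — 'was wrapping' is progressive on an accomplishment; it does not entail the completed 'wrapped'.
(d) Not entailed — Omar froze the batter, not the loaf; the loaf belongs to the examining event.
(e) Not entailed — Dara photographed the wallet, not the batter; the batter belongs to the freezing event.
(f) Entailed — the narrative places the examining before the photographing.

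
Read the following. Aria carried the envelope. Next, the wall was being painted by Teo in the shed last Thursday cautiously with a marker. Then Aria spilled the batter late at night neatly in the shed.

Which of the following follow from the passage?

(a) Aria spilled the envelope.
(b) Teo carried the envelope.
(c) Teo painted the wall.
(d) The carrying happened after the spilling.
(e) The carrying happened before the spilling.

(a) Not entailed — Aria spilled the batter, not the envelope; the envelope belongs to the carrying event.
(b) Not entailed — the passage has Aria carrying the envelope, not Teo.
(c) Not entailed — 'was painting' is progressive on an accomplishment; it does not entail the completed 'painted'.
(d) Not entailed — the narrative places the carrying before the spilling, not after.
(e) Entailed — the narrative places the carrying before the spilling.

(e)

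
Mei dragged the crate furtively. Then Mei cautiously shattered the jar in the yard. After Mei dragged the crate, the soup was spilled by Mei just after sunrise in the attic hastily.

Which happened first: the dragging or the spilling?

the dragging

The connectives place the dragging before the spilling.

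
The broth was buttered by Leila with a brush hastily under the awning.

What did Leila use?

'with a brush' marks the instrument of the buttering event.

a brush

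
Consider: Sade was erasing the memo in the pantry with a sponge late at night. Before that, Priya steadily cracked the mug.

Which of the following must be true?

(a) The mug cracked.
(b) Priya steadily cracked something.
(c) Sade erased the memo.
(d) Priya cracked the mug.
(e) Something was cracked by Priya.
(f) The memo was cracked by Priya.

(a), (b), (d), (e)

(a) Entailed — 'Priya cracked the mug' is causative; it entails the inchoative 'the mug cracked'.
(b) Entailed — this follows by dropping conjuncts from the cracking event's description.
(c) Not entailed — 'was erasing' is progressive on an accomplishment; it does not entail the completed 'erased'.
(d) Entailed — dropping 'steadily' leaves a sub-description the original still satisfies.
(e) Entailed — dropping 'steadily' and generalizing the patient leaves a sub-description the original still satisfies.
(f) Not entailed — Priya cracked the mug, not the memo; the memo belongs to the erasing event.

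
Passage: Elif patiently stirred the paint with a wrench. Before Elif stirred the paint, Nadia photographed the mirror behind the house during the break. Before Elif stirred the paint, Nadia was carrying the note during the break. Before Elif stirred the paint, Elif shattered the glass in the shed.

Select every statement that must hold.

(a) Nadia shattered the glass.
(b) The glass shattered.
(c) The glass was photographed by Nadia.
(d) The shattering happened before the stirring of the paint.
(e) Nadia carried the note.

(a) Not entailed — the passage has Elif shattering the glass, not Nadia.
(b) Entailed — 'Elif shattered the glass' is causative; it entails the inchoative 'the glass shattered'.
(c) Not entailed — Nadia photographed the mirror, not the glass; the glass belongs to the shattering event.
(d) Entailed — the narrative places the shattering before the stirring.
(e) Entailed — 'carry' is an activity; 'was carrying' entails that some carrying happened, so 'carried' holds.

(b), (d), (e)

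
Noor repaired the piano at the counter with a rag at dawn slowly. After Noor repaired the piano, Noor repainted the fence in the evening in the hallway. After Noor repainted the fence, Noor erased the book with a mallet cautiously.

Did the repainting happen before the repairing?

no

The narrative orders the repairing before the repainting.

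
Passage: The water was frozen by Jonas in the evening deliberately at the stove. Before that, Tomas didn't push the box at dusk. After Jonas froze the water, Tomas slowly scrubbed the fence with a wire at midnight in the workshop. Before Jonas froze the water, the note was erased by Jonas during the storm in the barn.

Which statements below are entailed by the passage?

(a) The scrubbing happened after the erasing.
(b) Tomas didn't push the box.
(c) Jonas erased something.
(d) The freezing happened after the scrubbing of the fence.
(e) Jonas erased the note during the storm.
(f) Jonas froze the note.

(a), (c), (e)

(a) Entailed — the narrative places the erasing before the scrubbing.
(b) Not entailed — dropping 'at dusk' under negation is not valid — the original leaves open that Tomas pushed the box some other way.
(c) Entailed — every conjunct here is already in the original erasing event.
(d) Not entailed — the narrative places the freezing before the scrubbing, not after.
(e) Entailed — every conjunct here is already in the original erasing event.
(f) Not entailed — Jonas froze the water, not the note; the note belongs to the erasing event.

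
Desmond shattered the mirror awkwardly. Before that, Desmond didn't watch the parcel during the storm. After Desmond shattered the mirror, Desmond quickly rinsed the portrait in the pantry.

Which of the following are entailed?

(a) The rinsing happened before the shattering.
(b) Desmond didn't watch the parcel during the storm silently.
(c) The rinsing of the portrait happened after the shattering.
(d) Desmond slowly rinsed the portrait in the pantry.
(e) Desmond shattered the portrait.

(a) Not entailed — the narrative places the shattering before the rinsing, not after.
(b) Entailed — under negation, adding a further restriction is entailed: if no such watching event occurred, none occurred silently either.
(c) Entailed — the narrative places the shattering before the rinsing.
(d) Not entailed — 'slowly' adds a manner not in (and inconsistent with) the original.
(e) Not entailed — Desmond shattered the mirror, not the portrait; the portrait belongs to the rinsing event.

(b), (c)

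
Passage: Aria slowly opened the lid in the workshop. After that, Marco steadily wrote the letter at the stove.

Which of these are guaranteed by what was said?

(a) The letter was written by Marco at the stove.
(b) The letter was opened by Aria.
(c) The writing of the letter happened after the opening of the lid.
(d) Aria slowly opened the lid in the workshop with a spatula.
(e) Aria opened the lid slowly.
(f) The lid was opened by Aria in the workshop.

(a) Entailed — every conjunct here is already in the original writing event.
(b) Not entailed — Aria opened the lid, not the letter; the letter belongs to the writing event.
(c) Entailed — the narrative places the opening before the writing.
(d) Not entailed — 'with a spatula' adds information not in the original event.
(e) Entailed — the original entails any weakening of itself; this just drops 'in the workshop'.
(f) Entailed — the original entails any weakening of itself; this just drops 'slowly'.

(a), (c), (e), (f)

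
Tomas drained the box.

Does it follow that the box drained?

'Tomas drained the box' is the causative; it entails the inchoative 'the box drained'.

yes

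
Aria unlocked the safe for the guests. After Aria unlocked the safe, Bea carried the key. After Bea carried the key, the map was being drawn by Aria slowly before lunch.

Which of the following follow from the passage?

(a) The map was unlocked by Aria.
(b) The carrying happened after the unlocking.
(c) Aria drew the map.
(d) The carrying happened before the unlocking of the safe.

(a) Not entailed — Aria unlocked the safe, not the map; the map belongs to the drawing event.
(b) Entailed — the narrative places the unlocking before the carrying.
(c) Not entailed — 'was drawing' is progressive on an accomplishment; it does not entail the completed 'drew'.
(d) Not entailed — the narrative places the unlocking before the carrying, not after.

(b)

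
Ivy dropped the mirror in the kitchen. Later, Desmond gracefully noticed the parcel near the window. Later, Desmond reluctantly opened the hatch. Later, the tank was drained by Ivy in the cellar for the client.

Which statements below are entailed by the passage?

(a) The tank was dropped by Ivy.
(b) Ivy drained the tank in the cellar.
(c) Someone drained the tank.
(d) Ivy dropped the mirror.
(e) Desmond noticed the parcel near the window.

(b), (c), (d), (e)

(a) Not entailed — Ivy dropped the mirror, not the tank; the tank belongs to the draining event.
(b) Entailed — the original entails any weakening of itself; this just drops 'for the client'.
(c) Entailed — dropping 'for the client', 'in the cellar' and generalizing the agent leaves a sub-description the original still satisfies.
(d) Entailed — the original entails any weakening of itself; this just drops 'in the kitchen'.
(e) Entailed — every conjunct here is already in the original noticing event.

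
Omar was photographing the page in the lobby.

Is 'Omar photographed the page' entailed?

no

'was photographing' is progressive; for an accomplishment like 'photograph the page', it doesn't entail completion.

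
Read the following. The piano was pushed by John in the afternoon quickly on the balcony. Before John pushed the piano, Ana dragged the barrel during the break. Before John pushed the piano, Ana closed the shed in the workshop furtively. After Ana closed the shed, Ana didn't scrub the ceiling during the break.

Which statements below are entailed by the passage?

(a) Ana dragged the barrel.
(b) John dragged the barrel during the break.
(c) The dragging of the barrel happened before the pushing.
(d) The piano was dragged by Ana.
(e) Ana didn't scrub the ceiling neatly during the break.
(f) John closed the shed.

(a), (c), (e)

(a) Entailed — the original entails any weakening of itself; this just drops 'during the break'.
(b) Not entailed — the passage has Ana dragging the barrel, not John.
(c) Entailed — the narrative places the dragging before the pushing.
(d) Not entailed — Ana dragged the barrel, not the piano; the piano belongs to the pushing event.
(e) Entailed — under negation, adding a further restriction is entailed: if no such scrubbing event occurred, none occurred neatly either.
(f) Not entailed — the passage has Ana closing the shed, not John.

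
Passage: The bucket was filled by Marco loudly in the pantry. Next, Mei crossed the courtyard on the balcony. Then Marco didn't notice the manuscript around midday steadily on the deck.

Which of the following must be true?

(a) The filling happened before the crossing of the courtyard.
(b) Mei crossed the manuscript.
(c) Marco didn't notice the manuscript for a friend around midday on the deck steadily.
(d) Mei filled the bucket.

(a) Entailed — the narrative places the filling before the crossing.
(b) Not entailed — Mei crossed the courtyard, not the manuscript; the manuscript belongs to the noticing event.
(c) Entailed — under negation, adding a further restriction is entailed: if no such noticing event occurred, none occurred for a friend either.
(d) Not entailed — the passage has Marco filling the bucket, not Mei.

(a), (c)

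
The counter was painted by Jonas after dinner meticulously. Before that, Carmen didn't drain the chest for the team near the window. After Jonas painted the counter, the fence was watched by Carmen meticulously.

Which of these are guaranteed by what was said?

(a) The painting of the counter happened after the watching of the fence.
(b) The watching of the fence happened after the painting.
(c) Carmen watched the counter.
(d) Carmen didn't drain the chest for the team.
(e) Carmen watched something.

(b), (e)

(a) Not entailed — the narrative places the painting before the watching, not after.
(b) Entailed — the narrative places the painting before the watching.
(c) Not entailed — Carmen watched the fence, not the counter; the counter belongs to the painting event.
(d) Not entailed — dropping 'near the window' under negation is not valid — the original leaves open that Carmen drained the chest some other way.
(e) Entailed — dropping 'meticulously' and generalizing the patient leaves a sub-description the original still satisfies.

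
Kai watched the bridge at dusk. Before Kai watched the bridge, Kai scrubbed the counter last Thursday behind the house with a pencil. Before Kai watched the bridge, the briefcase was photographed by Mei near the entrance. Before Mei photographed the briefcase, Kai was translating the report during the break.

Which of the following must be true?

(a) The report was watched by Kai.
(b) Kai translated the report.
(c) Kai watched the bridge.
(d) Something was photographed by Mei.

(a) Not entailed — Kai watched the bridge, not the report; the report belongs to the translating event.
(b) Not entailed — 'was translating' is progressive on an accomplishment; it does not entail the completed 'translated'.
(c) Entailed — this follows by dropping conjuncts from the watching event's description.
(d) Entailed — this follows by dropping conjuncts from the photographing event's description.

(c), (d)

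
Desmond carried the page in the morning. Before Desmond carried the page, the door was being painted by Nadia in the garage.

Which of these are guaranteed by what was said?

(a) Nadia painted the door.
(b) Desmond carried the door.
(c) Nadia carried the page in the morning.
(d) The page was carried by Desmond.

(a) Not entailed — 'was painting' is progressive on an accomplishment; it does not entail the completed 'painted'.
(b) Not entailed — Desmond carried the page, not the door; the door belongs to the painting event.
(c) Not entailed — the passage has Desmond carrying the page, not Nadia.
(d) Entailed — the original entails any weakening of itself; this just drops 'in the morning'.

(d)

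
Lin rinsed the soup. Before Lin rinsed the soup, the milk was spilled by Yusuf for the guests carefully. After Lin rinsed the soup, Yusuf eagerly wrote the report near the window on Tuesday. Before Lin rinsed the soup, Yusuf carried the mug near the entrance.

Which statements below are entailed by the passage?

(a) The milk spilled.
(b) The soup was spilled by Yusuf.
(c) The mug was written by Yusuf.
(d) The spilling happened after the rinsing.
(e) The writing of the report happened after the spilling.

(a), (e)

(a) Entailed — 'Yusuf spilled the milk' is causative; it entails the inchoative 'the milk spilled'.
(b) Not entailed — Yusuf spilled the milk, not the soup; the soup belongs to the rinsing event.
(c) Not entailed — Yusuf wrote the report, not the mug; the mug belongs to the carrying event.
(d) Not entailed — the narrative places the spilling before the rinsing, not after.
(e) Entailed — the narrative places the spilling before the writing.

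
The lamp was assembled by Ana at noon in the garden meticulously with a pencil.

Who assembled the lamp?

'Ana' marks the agent of the assembling event.

Ana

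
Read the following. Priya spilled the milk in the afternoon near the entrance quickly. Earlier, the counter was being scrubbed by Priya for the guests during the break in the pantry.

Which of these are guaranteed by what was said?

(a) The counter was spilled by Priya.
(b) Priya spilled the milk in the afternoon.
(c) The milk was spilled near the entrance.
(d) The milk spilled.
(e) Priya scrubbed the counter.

(a) Not entailed — Priya spilled the milk, not the counter; the counter belongs to the scrubbing event.
(b) Entailed — this follows by dropping conjuncts from the spilling event's description.
(c) Entailed — the original entails any weakening of itself; this just drops 'in the afternoon', 'quickly' and generalizes the agent.
(d) Entailed — 'Priya spilled the milk' is causative; it entails the inchoative 'the milk spilled'.
(e) Entailed — 'scrub' is an activity; 'was scrubbing' entails that some scrubbing happened, so 'scrubbed' holds.

(b), (c), (d), (e)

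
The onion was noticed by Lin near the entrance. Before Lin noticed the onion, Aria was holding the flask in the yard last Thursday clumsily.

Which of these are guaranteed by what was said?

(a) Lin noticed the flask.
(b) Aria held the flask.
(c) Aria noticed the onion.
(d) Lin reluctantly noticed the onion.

(a) Not entailed — Lin noticed the onion, not the flask; the flask belongs to the holding event.
(b) Entailed — 'hold' is an activity; 'was holding' entails that some holding happened, so 'held' holds.
(c) Not entailed — the passage has Lin noticing the onion, not Aria.
(d) Not entailed — 'reluctantly' adds information not in the original event.

(b)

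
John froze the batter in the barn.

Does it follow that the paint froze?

no

Nothing is said about any paint; only the batter is affected.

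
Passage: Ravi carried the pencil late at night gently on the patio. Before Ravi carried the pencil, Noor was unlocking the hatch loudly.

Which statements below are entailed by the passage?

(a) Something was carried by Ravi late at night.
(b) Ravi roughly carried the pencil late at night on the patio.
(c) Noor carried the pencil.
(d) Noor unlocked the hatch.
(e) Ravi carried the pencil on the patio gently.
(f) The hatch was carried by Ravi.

(a) Entailed — the original entails any weakening of itself; this just drops 'on the patio', 'gently' and generalizes the patient.
(b) Not entailed — 'roughly' adds a manner not in (and inconsistent with) the original.
(c) Not entailed — the passage has Ravi carrying the pencil, not Noor.
(d) Not entailed — 'was unlocking' is progressive on an accomplishment; it does not entail the completed 'unlocked'.
(e) Entailed — the original entails any weakening of itself; this just drops 'late at night'.
(f) Not entailed — Ravi carried the pencil, not the hatch; the hatch belongs to the unlocking event.

(a), (e)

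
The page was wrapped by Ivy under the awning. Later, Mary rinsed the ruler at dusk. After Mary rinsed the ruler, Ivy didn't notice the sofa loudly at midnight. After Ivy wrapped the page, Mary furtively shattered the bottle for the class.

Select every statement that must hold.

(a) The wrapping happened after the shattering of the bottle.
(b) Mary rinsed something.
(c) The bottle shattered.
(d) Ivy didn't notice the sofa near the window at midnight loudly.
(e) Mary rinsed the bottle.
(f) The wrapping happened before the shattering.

(b), (c), (d), (f)

(a) Not entailed — the narrative places the wrapping before the shattering, not after.
(b) Entailed — every conjunct here is already in the original rinsing event.
(c) Entailed — 'Mary shattered the bottle' is causative; it entails the inchoative 'the bottle shattered'.
(d) Entailed — under negation, adding a further restriction is entailed: if no such noticing event occurred, none occurred near the window either.
(e) Not entailed — Mary rinsed the ruler, not the bottle; the bottle belongs to the shattering event.
(f) Entailed — the narrative places the wrapping before the shattering.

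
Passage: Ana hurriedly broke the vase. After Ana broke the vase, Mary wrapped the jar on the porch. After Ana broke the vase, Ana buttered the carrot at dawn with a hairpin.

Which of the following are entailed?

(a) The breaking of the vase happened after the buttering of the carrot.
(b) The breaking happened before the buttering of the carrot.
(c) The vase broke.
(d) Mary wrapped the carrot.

(a) Not entailed — the narrative places the breaking before the buttering, not after.
(b) Entailed — the narrative places the breaking before the buttering.
(c) Entailed — 'Ana broke the vase' is causative; it entails the inchoative 'the vase broke'.
(d) Not entailed — Mary wrapped the jar, not the carrot; the carrot belongs to the buttering event.

(b), (c)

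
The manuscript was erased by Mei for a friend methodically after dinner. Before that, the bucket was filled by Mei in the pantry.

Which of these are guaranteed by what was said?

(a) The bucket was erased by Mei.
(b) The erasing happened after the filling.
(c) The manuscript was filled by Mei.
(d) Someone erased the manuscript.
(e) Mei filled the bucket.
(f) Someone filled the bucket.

(a) Not entailed — Mei erased the manuscript, not the bucket; the bucket belongs to the filling event.
(b) Entailed — the narrative places the filling before the erasing.
(c) Not entailed — Mei filled the bucket, not the manuscript; the manuscript belongs to the erasing event.
(d) Entailed — the original entails any weakening of itself; this just drops 'methodically', 'after dinner', 'for a friend' and generalizes the agent.
(e) Entailed — this follows by dropping conjuncts from the filling event's description.
(f) Entailed — dropping 'in the pantry' and generalizing the agent leaves a sub-description the original still satisfies.

(b), (d), (e), (f)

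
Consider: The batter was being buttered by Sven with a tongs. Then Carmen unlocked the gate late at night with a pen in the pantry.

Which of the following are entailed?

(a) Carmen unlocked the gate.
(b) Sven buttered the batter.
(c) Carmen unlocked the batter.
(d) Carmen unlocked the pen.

(a)

(a) Entailed — every conjunct here is already in the original unlocking event.
(b) Not entailed — 'was buttering' is progressive on an accomplishment; it does not entail the completed 'buttered'.
(c) Not entailed — Carmen unlocked the gate, not the batter; the batter belongs to the buttering event.
(d) Not entailed — the pen is the instrument, not what was unlocked.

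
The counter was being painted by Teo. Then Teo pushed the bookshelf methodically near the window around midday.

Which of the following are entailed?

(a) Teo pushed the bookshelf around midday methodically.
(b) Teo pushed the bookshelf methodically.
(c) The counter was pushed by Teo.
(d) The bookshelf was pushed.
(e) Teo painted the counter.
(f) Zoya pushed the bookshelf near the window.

(a), (b), (d)

(a) Entailed — every conjunct here is already in the original pushing event.
(b) Entailed — dropping 'near the window', 'around midday' leaves a sub-description the original still satisfies.
(c) Not entailed — Teo pushed the bookshelf, not the counter; the counter belongs to the painting event.
(d) Entailed — this follows by dropping conjuncts from the pushing event's description.
(e) Not entailed — 'was painting' is progressive on an accomplishment; it does not entail the completed 'painted'.
(f) Not entailed — the passage has Teo pushing the bookshelf, not Zoya.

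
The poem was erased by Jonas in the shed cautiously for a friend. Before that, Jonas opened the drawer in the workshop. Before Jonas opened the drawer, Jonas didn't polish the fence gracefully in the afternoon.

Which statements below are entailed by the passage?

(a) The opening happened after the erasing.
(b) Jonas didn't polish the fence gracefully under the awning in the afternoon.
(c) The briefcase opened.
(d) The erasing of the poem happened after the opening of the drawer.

(b), (d)

(a) Not entailed — the narrative places the opening before the erasing, not after.
(b) Entailed — under negation, adding a further restriction is entailed: if no such polishing event occurred, none occurred under the awning either.
(c) Not entailed — the drawer is what opened, not the briefcase.
(d) Entailed — the narrative places the opening before the erasing.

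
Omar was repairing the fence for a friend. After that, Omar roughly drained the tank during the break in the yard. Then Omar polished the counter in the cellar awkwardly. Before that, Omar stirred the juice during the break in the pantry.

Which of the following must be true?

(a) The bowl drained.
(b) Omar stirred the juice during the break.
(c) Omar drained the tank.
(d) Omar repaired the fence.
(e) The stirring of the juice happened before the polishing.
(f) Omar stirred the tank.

(b), (c), (e)

(a) Not entailed — the tank is what drained, not the bowl.
(b) Entailed — dropping 'in the pantry' leaves a sub-description the original still satisfies.
(c) Entailed — this follows by dropping conjuncts from the draining event's description.
(d) Not entailed — 'was repairing' is progressive on an accomplishment; it does not entail the completed 'repaired'.
(e) Entailed — the narrative places the stirring before the polishing.
(f) Not entailed — Omar stirred the juice, not the tank; the tank belongs to the draining event.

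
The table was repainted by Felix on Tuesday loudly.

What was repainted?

the table

'the table' marks the patient of the repainting event.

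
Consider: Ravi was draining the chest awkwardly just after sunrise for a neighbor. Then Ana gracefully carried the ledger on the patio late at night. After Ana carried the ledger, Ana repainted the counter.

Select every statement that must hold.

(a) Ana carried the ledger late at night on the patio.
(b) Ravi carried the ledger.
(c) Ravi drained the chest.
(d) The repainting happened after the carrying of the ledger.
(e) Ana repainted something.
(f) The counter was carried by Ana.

(a), (d), (e)

(a) Entailed — the original entails any weakening of itself; this just drops 'gracefully'.
(b) Not entailed — the passage has Ana carrying the ledger, not Ravi.
(c) Not entailed — 'was draining' is progressive on an accomplishment; it does not entail the completed 'drained'.
(d) Entailed — the narrative places the carrying before the repainting.
(e) Entailed — this follows by dropping conjuncts from the repainting event's description.
(f) Not entailed — Ana carried the ledger, not the counter; the counter belongs to the repainting event.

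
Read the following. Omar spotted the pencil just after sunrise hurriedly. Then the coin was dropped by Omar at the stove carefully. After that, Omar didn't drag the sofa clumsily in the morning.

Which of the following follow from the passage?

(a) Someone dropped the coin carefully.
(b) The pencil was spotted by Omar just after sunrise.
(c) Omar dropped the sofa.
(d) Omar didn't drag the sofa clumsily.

(a) Entailed — the original entails any weakening of itself; this just drops 'at the stove' and generalizes the agent.
(b) Entailed — this follows by dropping conjuncts from the spotting event's description.
(c) Not entailed — Omar dropped the coin, not the sofa; the sofa belongs to the dragging event.
(d) Not entailed — dropping 'in the morning' under negation is not valid — the original leaves open that Omar dragged the sofa some other way.

(a), (b)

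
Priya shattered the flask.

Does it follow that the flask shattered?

yes

'Priya shattered the flask' is the causative; it entails the inchoative 'the flask shattered'.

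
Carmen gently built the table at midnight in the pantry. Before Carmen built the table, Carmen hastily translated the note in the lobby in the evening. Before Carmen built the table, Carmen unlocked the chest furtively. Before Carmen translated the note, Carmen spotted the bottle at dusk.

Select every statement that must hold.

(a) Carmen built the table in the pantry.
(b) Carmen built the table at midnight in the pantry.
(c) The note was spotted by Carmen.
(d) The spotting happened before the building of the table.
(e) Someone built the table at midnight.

(a), (b), (d), (e)

(a) Entailed — the original entails any weakening of itself; this just drops 'at midnight', 'gently'.
(b) Entailed — every conjunct here is already in the original building event.
(c) Not entailed — Carmen spotted the bottle, not the note; the note belongs to the translating event.
(d) Entailed — the narrative places the spotting before the building.
(e) Entailed — dropping 'gently', 'in the pantry' and generalizing the agent leaves a sub-description the original still satisfies.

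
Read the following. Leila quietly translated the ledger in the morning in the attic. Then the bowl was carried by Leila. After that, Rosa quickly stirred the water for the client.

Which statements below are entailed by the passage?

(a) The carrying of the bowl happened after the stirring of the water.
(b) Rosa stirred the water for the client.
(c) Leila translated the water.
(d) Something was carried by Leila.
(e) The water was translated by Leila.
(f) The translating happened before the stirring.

(a) Not entailed — the narrative places the carrying before the stirring, not after.
(b) Entailed — the original entails any weakening of itself; this just drops 'quickly'.
(c) Not entailed — Leila translated the ledger, not the water; the water belongs to the stirring event.
(d) Entailed — generalizing the patient leaves a sub-description the original still satisfies.
(e) Not entailed — Leila translated the ledger, not the water; the water belongs to the stirring event.
(f) Entailed — the narrative places the translating before the stirring.

(b), (d), (f)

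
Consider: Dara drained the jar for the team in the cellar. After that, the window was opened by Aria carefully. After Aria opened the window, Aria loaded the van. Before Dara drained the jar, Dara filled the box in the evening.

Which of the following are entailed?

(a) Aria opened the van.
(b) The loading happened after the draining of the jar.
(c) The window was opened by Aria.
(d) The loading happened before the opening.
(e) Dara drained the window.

(b), (c)

(a) Not entailed — Aria opened the window, not the van; the van belongs to the loading event.
(b) Entailed — the narrative places the draining before the loading.
(c) Entailed — dropping 'carefully' leaves a sub-description the original still satisfies.
(d) Not entailed — the narrative places the opening before the loading, not after.
(e) Not entailed — Dara drained the jar, not the window; the window belongs to the opening event.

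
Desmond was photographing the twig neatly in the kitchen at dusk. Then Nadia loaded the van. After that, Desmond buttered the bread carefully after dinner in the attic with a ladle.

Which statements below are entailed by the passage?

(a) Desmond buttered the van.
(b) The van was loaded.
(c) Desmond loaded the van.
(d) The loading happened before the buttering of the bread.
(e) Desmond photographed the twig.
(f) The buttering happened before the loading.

(a) Not entailed — Desmond buttered the bread, not the van; the van belongs to the loading event.
(b) Entailed — every conjunct here is already in the original loading event.
(c) Not entailed — the passage has Nadia loading the van, not Desmond.
(d) Entailed — the narrative places the loading before the buttering.
(e) Not entailed — 'was photographing' is progressive on an accomplishment; it does not entail the completed 'photographed'.
(f) Not entailed — the narrative places the loading before the buttering, not after.

(b), (d)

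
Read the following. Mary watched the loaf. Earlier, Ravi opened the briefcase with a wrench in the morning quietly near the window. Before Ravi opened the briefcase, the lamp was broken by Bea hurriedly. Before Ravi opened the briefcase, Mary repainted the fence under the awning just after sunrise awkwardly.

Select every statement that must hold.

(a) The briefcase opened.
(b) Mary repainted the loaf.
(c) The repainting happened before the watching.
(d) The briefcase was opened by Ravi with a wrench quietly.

(a), (c), (d)

(a) Entailed — 'Ravi opened the briefcase' is causative; it entails the inchoative 'the briefcase opened'.
(b) Not entailed — Mary repainted the fence, not the loaf; the loaf belongs to the watching event.
(c) Entailed — the narrative places the repainting before the watching.
(d) Entailed — every conjunct here is already in the original opening event.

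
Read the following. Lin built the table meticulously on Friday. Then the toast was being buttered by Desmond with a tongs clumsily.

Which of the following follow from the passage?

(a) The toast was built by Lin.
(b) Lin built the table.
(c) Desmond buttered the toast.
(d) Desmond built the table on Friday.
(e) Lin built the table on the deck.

(b)

(a) Not entailed — Lin built the table, not the toast; the toast belongs to the buttering event.
(b) Entailed — dropping 'meticulously', 'on Friday' leaves a sub-description the original still satisfies.
(c) Not entailed — 'was buttering' is progressive on an accomplishment; it does not entail the completed 'buttered'.
(d) Not entailed — the passage has Lin building the table, not Desmond.
(e) Not entailed — 'on the deck' adds information not in the original event.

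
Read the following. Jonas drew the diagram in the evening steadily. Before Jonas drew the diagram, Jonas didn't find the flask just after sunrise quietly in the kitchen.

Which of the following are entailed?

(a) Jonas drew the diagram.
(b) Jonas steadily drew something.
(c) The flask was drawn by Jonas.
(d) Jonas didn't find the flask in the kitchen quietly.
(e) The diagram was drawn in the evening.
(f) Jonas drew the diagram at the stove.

(a) Entailed — the original entails any weakening of itself; this just drops 'steadily', 'in the evening'.
(b) Entailed — the original entails any weakening of itself; this just drops 'in the evening' and generalizes the patient.
(c) Not entailed — Jonas drew the diagram, not the flask; the flask belongs to the finding event.
(d) Not entailed — dropping 'just after sunrise' under negation is not valid — the original leaves open that Jonas found the flask some other way.
(e) Entailed — every conjunct here is already in the original drawing event.
(f) Not entailed — 'at the stove' adds information not in the original event.

(a), (b), (e)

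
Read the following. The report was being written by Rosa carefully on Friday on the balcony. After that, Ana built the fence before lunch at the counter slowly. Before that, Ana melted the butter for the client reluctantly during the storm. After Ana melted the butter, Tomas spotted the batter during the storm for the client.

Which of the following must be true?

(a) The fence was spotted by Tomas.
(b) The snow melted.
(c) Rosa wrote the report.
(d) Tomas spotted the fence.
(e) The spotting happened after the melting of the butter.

(e)

(a) Not entailed — Tomas spotted the batter, not the fence; the fence belongs to the building event.
(b) Not entailed — the butter is what melted, not the snow.
(c) Not entailed — 'was writing' is progressive on an accomplishment; it does not entail the completed 'wrote'.
(d) Not entailed — Tomas spotted the batter, not the fence; the fence belongs to the building event.
(e) Entailed — the narrative places the melting before the spotting.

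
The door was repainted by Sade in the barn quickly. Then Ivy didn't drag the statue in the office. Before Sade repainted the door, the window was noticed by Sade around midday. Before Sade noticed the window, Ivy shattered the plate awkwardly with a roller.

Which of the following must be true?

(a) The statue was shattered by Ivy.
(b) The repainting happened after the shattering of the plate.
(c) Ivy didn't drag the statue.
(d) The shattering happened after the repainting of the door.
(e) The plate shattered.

(a) Not entailed — Ivy shattered the plate, not the statue; the statue belongs to the dragging event.
(b) Entailed — the narrative places the shattering before the repainting.
(c) Not entailed — dropping 'in the office' under negation is not valid — the original leaves open that Ivy dragged the statue some other way.
(d) Not entailed — the narrative places the shattering before the repainting, not after.
(e) Entailed — 'Ivy shattered the plate' is causative; it entails the inchoative 'the plate shattered'.

(b), (e)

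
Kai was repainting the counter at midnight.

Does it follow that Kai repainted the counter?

'was repainting' is progressive; for an accomplishment like 'repaint the counter', it doesn't entail completion.

no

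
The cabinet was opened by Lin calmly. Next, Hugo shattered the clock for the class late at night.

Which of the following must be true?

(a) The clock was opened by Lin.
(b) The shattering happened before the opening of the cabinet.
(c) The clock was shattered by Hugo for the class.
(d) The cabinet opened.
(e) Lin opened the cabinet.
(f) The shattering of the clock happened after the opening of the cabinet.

(c), (d), (e), (f)

(a) Not entailed — Lin opened the cabinet, not the clock; the clock belongs to the shattering event.
(b) Not entailed — the narrative places the opening before the shattering, not after.
(c) Entailed — the original entails any weakening of itself; this just drops 'late at night'.
(d) Entailed — 'Lin opened the cabinet' is causative; it entails the inchoative 'the cabinet opened'.
(e) Entailed — this follows by dropping conjuncts from the opening event's description.
(f) Entailed — the narrative places the opening before the shattering.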